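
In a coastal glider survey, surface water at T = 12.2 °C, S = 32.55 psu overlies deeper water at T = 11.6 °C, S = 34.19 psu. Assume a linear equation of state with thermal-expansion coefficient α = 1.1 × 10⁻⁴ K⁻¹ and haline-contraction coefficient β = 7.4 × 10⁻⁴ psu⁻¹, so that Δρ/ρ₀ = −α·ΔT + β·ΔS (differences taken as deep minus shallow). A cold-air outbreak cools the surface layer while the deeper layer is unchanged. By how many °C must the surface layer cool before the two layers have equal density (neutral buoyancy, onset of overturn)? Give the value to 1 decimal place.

Neutral buoyancy requires Δρ = 0, i.e. −α(T_deep − T_surf′) + β(S_deep − S_surf) = 0.
T_surf′ = T_deep − (β/α)·ΔS = 11.6 − (7.4 × 10⁻⁴/1.1 × 10⁻⁴)·(+1.64) = 0.567 °C.
Cooling required: 12.2 − (0.567) = 11.633 °C.

11.6 °C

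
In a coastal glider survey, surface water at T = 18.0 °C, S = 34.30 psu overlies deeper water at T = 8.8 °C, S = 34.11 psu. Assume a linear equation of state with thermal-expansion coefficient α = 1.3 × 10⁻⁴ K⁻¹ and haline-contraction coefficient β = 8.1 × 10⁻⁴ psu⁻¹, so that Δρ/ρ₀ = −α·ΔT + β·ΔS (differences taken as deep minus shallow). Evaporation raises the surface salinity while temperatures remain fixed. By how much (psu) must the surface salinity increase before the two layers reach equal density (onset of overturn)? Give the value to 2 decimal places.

Neutral buoyancy requires −α(T_deep − T_surf) + β(S_deep − S_surf′) = 0.
S_surf′ = S_deep − (α/β)·ΔT = 34.11 − (1.3 × 10⁻⁴/8.1 × 10⁻⁴)·(-9.2) = 35.5865 psu.
Increase required: 35.5865 − 34.30 = 1.2865 psu.

1.29 psu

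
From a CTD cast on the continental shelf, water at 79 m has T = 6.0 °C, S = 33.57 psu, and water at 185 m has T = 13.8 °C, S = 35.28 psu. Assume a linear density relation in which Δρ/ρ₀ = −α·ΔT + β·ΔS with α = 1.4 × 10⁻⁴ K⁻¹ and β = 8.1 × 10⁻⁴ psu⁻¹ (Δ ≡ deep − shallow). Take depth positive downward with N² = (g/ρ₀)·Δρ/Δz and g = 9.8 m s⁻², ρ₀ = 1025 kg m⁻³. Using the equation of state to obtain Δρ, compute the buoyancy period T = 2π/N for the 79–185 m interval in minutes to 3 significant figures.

20.1 min

ΔT = +7.8 K, ΔS = +1.71 psu (deep − shallow).
Δρ/ρ₀ = −αΔT + βΔS = -1.092 × 10⁻³ + 1.3851 × 10⁻³ = 2.931 × 10⁻⁴, so Δρ ≈ 0.3004 kg m⁻³.
N² = (g/ρ₀)·Δρ/Δz = g·(Δρ/ρ₀)/Δz = 9.8 × 2.931 × 10⁻⁴ / 106 = 2.7098 × 10⁻⁵ s⁻².
N = √(2.7098 × 10⁻⁵) = 5.2056 × 10⁻³ rad s⁻¹ → T = 2π/N = 1.2070 × 10³ s = 20.117 min ≈ 20.1 min.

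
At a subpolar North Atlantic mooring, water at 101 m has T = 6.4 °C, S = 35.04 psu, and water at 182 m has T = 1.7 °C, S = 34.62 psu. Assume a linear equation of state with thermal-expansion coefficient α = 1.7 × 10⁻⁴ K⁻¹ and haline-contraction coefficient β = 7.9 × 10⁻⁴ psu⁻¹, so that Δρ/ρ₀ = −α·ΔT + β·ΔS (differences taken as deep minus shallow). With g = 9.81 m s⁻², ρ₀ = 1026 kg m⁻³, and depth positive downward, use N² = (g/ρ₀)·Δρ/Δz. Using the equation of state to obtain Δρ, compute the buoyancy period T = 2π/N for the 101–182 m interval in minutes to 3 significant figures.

13.9 min

ΔT = -4.7 K, ΔS = -0.42 psu (deep − shallow).
Δρ/ρ₀ = −αΔT + βΔS = 7.99 × 10⁻⁴ − 3.318 × 10⁻⁴ = 4.672 × 10⁻⁴, so Δρ ≈ 0.4793 kg m⁻³.
N² = (g/ρ₀)·Δρ/Δz = g·(Δρ/ρ₀)/Δz = 9.81 × 4.672 × 10⁻⁴ / 81 = 5.6583 × 10⁻⁵ s⁻².
N = √(5.6583 × 10⁻⁵) = 7.5222 × 10⁻³ rad s⁻¹ → T = 2π/N = 835.29 s = 13.921 min ≈ 13.9 min.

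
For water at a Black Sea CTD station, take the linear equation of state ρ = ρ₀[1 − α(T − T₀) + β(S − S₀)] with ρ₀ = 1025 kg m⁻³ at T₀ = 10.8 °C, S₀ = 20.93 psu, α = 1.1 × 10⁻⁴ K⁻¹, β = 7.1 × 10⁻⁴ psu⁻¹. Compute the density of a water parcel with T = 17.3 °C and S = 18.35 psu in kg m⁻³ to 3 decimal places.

1022.390 kg m⁻³

T − T₀ = +6.5 K, S − S₀ = -2.58 psu.
Bracket = 1 − α·(+6.5) + β·(-2.58) = 1 + (-2.5468 × 10⁻³) = 0.9974532.
ρ = 1025 × 0.9974532 = 1022.390 kg m⁻³.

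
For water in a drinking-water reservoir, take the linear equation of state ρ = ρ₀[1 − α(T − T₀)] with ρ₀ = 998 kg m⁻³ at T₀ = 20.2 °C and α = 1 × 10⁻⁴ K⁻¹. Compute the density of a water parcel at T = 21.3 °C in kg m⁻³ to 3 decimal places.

997.890 kg m⁻³

T − T₀ = +1.1 K.
Bracket = 1 − α·(+1.1) = 1 + (-1.10 × 10⁻⁴) = 0.9998900.
ρ = 998 × 0.9998900 = 997.890 kg m⁻³.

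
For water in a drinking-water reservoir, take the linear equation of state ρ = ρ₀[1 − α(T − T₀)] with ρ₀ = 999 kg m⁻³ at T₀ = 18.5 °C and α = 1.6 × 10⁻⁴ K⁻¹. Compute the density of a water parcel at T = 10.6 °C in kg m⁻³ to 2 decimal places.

1000.26 kg m⁻³

T − T₀ = -7.9 K.
Bracket = 1 − α·(-7.9) = 1 + (1.264 × 10⁻³) = 1.0012640.
ρ = 999 × 1.0012640 = 1000.26 kg m⁻³.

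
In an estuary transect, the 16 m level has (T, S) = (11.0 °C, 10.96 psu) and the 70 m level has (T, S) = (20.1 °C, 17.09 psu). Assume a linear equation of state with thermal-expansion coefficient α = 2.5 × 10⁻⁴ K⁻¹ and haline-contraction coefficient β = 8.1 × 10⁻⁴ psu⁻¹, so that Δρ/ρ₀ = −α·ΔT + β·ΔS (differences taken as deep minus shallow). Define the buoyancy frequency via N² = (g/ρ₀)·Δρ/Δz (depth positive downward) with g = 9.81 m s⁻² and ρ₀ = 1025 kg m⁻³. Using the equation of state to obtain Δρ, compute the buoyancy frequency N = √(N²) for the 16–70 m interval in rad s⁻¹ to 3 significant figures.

0.0221 rad s⁻¹

ΔT = +9.1 K, ΔS = +6.13 psu (deep − shallow).
Δρ/ρ₀ = −αΔT + βΔS = -2.275 × 10⁻³ + 4.9653 × 10⁻³ = 2.6903 × 10⁻³, so Δρ ≈ 2.758 kg m⁻³.
N² = (g/ρ₀)·Δρ/Δz = g·(Δρ/ρ₀)/Δz = 9.81 × 2.6903 × 10⁻³ / 54 = 4.8874 × 10⁻⁴ s⁻².
N = √(4.8874 × 10⁻⁴) = 0.022107 rad s⁻¹ ≈ 0.0221 rad s⁻¹.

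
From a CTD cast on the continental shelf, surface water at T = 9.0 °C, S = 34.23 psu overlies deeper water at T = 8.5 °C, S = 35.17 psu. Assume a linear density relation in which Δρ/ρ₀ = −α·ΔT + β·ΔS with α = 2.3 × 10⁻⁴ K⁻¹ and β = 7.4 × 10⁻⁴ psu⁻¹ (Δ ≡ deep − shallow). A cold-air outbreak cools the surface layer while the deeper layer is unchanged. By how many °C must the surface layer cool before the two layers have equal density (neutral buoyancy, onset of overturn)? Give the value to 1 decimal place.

3.5 °C

Neutral buoyancy requires Δρ = 0, i.e. −α(T_deep − T_surf′) + β(S_deep − S_surf) = 0.
T_surf′ = T_deep − (β/α)·ΔS = 8.5 − (7.4 × 10⁻⁴/2.3 × 10⁻⁴)·(+0.94) = 5.476 °C.
Cooling required: 9.0 − (5.476) = 3.524 °C.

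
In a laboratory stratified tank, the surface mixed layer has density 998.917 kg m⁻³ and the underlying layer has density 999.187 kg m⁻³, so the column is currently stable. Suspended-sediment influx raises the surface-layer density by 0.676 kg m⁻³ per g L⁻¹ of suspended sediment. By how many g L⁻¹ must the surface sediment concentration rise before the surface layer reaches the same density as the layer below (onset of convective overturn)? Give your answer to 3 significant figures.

0.399 g L⁻¹

Density deficit of the surface layer: 999.187 − 998.917 = 0.27 kg m⁻³.
Required change = 0.27 / 0.676 = 0.399 g L⁻¹.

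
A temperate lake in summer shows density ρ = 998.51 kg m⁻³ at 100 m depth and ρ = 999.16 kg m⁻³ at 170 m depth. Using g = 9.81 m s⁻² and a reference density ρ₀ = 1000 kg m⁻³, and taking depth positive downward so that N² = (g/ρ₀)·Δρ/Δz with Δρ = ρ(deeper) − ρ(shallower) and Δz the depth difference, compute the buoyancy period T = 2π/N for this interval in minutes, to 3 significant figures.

Δρ = 999.16 − 998.51 = 0.65 kg m⁻³ over Δz = 170 − 100 = 70 m.
N² = (9.81/1000) × (0.65/70) = 9.1093 × 10⁻⁵ s⁻².
N = √(9.1093 × 10⁻⁵) = 9.5443 × 10⁻³ rad s⁻¹, so T = 2π/N = 658.32 s = 10.972 min ≈ 11.0 min.

11.0 min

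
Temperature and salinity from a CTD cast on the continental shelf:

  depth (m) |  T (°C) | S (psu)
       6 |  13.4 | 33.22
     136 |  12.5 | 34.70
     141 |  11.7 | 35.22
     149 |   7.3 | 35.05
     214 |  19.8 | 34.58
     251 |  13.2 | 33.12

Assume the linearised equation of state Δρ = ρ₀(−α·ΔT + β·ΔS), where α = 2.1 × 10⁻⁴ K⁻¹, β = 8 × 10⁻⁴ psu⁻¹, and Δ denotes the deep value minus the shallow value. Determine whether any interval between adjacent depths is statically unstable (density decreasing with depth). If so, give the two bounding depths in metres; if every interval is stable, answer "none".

149–214 m

Evaluate Δρ/ρ₀ = −αΔT + βΔS across each adjacent pair:
  6–136 m: −αΔT+βΔS = −(2.1 × 10⁻⁴)(-0.9)+(8 × 10⁻⁴)(+1.48) = 1.4 × 10⁻³ → stable
  136–141 m: −αΔT+βΔS = −(2.1 × 10⁻⁴)(-0.8)+(8 × 10⁻⁴)(+0.52) = 5.8 × 10⁻⁴ → stable
  141–149 m: −αΔT+βΔS = −(2.1 × 10⁻⁴)(-4.4)+(8 × 10⁻⁴)(-0.17) = 7.9 × 10⁻⁴ → stable
  149–214 m: −αΔT+βΔS = −(2.1 × 10⁻⁴)(+12.5)+(8 × 10⁻⁴)(-0.47) = -3.0 × 10⁻³ → UNSTABLE
  214–251 m: −αΔT+βΔS = −(2.1 × 10⁻⁴)(-6.6)+(8 × 10⁻⁴)(-1.46) = 2.2 × 10⁻⁴ → stable
The 149–214 m interval has Δρ < 0: lighter water underlies denser water.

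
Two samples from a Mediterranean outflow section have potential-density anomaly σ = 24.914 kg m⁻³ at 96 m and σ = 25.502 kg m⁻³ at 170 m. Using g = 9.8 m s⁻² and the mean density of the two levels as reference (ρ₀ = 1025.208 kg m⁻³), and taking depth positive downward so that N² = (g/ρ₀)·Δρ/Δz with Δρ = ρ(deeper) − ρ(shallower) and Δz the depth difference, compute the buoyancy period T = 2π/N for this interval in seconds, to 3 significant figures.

Δρ = 1025.502 − 1024.914 = 0.588 kg m⁻³ over Δz = 170 − 96 = 74 m.
N² = (9.8/1025.208) × (0.588/74) = 7.5956 × 10⁻⁵ s⁻².
N = √(7.5956 × 10⁻⁵) = 8.7153 × 10⁻³ rad s⁻¹, so T = 2π/N = 720.94 s ≈ 721 s.

721 s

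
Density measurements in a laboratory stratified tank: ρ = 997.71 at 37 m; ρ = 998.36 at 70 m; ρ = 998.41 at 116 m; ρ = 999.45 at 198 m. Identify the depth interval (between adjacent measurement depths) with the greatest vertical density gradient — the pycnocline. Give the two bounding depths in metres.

Compute the density gradient over each adjacent pair:
  37–70 m: Δρ/Δz = 0.65/33 = 0.020 kg m⁻⁴
  70–116 m: Δρ/Δz = 0.05/46 = 1.1 × 10⁻³ kg m⁻⁴
  116–198 m: Δρ/Δz = 1.04/82 = 0.013 kg m⁻⁴
The largest gradient is in the 37–70 m interval — the pycnocline.

37–70 m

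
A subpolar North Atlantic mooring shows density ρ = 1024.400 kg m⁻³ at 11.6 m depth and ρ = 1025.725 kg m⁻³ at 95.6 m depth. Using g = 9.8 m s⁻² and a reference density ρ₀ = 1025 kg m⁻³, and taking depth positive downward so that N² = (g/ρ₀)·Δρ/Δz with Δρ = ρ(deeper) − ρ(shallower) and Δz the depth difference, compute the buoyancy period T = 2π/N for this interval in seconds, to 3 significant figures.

512 s

Δρ = 1025.725 − 1024.400 = 1.325 kg m⁻³ over Δz = 95.6 − 11.6 = 84 m.
N² = (9.8/1025) × (1.325/84) = 1.5081 × 10⁻⁴ s⁻².
N = √(1.5081 × 10⁻⁴) = 0.012280 rad s⁻¹, so T = 2π/N = 511.66 s ≈ 512 s.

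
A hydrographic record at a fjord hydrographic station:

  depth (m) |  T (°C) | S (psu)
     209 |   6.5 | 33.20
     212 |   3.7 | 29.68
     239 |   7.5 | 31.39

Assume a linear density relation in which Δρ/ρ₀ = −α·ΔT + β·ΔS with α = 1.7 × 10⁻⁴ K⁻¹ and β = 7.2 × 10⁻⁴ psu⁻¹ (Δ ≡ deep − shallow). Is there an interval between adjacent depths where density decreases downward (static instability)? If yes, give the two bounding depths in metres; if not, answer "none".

Evaluate Δρ/ρ₀ = −αΔT + βΔS across each adjacent pair:
  209–212 m: −αΔT+βΔS = −(1.7 × 10⁻⁴)(-2.8)+(7.2 × 10⁻⁴)(-3.52) = -2.1 × 10⁻³ → UNSTABLE
  212–239 m: −αΔT+βΔS = −(1.7 × 10⁻⁴)(+3.8)+(7.2 × 10⁻⁴)(+1.71) = 5.9 × 10⁻⁴ → stable
The 209–212 m interval has Δρ < 0: lighter water underlies denser water.

209–212 m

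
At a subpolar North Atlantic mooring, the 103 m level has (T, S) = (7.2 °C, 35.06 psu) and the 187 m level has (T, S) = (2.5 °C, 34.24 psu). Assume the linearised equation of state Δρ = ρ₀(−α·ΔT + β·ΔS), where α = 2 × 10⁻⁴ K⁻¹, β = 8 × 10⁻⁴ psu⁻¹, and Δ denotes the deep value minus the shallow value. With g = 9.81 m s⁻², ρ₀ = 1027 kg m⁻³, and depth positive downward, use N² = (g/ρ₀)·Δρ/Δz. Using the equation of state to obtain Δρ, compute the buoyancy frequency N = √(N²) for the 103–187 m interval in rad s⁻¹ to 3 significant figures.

5.76 × 10⁻³ rad s⁻¹

ΔT = -4.7 K, ΔS = -0.82 psu (deep − shallow).
Δρ/ρ₀ = −αΔT + βΔS = 9.40 × 10⁻⁴ − 6.56 × 10⁻⁴ = 2.84 × 10⁻⁴, so Δρ ≈ 0.2917 kg m⁻³.
N² = (g/ρ₀)·Δρ/Δz = g·(Δρ/ρ₀)/Δz = 9.81 × 2.84 × 10⁻⁴ / 84 = 3.3167 × 10⁻⁵ s⁻².
N = √(3.3167 × 10⁻⁵) = 5.7591 × 10⁻³ rad s⁻¹ ≈ 5.76 × 10⁻³ rad s⁻¹.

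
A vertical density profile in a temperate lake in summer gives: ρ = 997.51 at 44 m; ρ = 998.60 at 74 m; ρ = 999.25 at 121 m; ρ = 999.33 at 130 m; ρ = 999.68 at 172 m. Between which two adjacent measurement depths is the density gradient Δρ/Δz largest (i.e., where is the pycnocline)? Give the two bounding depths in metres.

Compute the density gradient over each adjacent pair:
  44–74 m: Δρ/Δz = 1.09/30 = 0.036 kg m⁻⁴
  74–121 m: Δρ/Δz = 0.65/47 = 0.014 kg m⁻⁴
  121–130 m: Δρ/Δz = 0.08/9 = 8.9 × 10⁻³ kg m⁻⁴
  130–172 m: Δρ/Δz = 0.35/42 = 8.3 × 10⁻³ kg m⁻⁴
The largest gradient is in the 44–74 m interval — the pycnocline.

44–74 m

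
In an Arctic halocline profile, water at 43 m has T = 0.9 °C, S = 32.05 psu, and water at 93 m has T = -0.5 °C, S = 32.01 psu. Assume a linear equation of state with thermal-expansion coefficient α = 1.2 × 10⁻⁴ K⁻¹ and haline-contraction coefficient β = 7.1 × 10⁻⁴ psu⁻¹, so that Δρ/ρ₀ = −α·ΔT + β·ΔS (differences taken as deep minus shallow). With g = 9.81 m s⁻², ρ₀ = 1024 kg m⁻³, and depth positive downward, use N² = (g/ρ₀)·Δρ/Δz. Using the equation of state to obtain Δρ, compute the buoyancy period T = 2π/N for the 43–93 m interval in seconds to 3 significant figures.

1.20 × 10³ s

ΔT = -1.4 K, ΔS = -0.04 psu (deep − shallow).
Δρ/ρ₀ = −αΔT + βΔS = 1.68 × 10⁻⁴ − 2.84 × 10⁻⁵ = 1.396 × 10⁻⁴, so Δρ ≈ 0.1430 kg m⁻³.
N² = (g/ρ₀)·Δρ/Δz = g·(Δρ/ρ₀)/Δz = 9.81 × 1.396 × 10⁻⁴ / 50 = 2.7390 × 10⁻⁵ s⁻².
N = √(2.7390 × 10⁻⁵) = 5.2335 × 10⁻³ rad s⁻¹ → T = 2π/N = 1.2006 × 10³ s ≈ 1.20 × 10³ s.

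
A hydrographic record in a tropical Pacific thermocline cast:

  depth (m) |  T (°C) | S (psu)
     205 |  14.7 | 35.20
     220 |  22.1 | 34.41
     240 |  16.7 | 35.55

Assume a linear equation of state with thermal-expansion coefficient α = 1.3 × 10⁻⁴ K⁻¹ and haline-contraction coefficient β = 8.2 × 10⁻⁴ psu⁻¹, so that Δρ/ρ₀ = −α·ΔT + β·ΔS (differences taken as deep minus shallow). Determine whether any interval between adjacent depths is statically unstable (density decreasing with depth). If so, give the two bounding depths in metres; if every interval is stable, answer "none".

Evaluate Δρ/ρ₀ = −αΔT + βΔS across each adjacent pair:
  205–220 m: −αΔT+βΔS = −(1.3 × 10⁻⁴)(+7.4)+(8.2 × 10⁻⁴)(-0.79) = -1.6 × 10⁻³ → UNSTABLE
  220–240 m: −αΔT+βΔS = −(1.3 × 10⁻⁴)(-5.4)+(8.2 × 10⁻⁴)(+1.14) = 1.6 × 10⁻³ → stable
The 205–220 m interval has Δρ < 0: lighter water underlies denser water.

205–220 m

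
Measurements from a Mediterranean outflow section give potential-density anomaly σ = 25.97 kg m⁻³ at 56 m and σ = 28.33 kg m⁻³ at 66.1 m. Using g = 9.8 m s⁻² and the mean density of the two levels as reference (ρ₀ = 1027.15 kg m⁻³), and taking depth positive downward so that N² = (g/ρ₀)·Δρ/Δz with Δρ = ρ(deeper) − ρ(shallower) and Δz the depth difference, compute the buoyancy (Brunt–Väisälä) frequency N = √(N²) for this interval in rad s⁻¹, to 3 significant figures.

Δρ = 1028.33 − 1025.97 = 2.36 kg m⁻³ over Δz = 66.1 − 56 = 10.1 m.
N² = (9.8/1027.15) × (2.36/10.1) = 2.2294 × 10⁻³ s⁻².
N = √(2.2294 × 10⁻³) = 0.047217 rad s⁻¹ ≈ 0.0472 rad s⁻¹.

0.0472 rad s⁻¹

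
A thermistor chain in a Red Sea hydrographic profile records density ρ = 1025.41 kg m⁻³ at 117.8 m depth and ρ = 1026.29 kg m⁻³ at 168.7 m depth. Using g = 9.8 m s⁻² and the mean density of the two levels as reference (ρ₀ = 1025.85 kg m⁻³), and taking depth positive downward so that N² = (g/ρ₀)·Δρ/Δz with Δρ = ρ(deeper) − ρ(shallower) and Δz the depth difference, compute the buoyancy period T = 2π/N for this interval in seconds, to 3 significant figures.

489 s

Δρ = 1026.29 − 1025.41 = 0.88 kg m⁻³ over Δz = 168.7 − 117.8 = 50.9 m.
N² = (9.8/1025.85) × (0.88/50.9) = 1.6516 × 10⁻⁴ s⁻².
N = √(1.6516 × 10⁻⁴) = 0.012851 rad s⁻¹, so T = 2π/N = 488.93 s ≈ 489 s.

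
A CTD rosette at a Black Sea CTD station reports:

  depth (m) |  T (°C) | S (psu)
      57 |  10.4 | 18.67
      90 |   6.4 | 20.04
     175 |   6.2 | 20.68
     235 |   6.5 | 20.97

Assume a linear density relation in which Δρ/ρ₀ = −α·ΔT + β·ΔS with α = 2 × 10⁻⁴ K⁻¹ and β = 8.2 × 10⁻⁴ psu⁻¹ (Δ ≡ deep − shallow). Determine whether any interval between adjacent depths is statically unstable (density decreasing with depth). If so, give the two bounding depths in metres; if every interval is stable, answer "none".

Evaluate Δρ/ρ₀ = −αΔT + βΔS across each adjacent pair:
  57–90 m: −αΔT+βΔS = −(2 × 10⁻⁴)(-4.0)+(8.2 × 10⁻⁴)(+1.37) = 1.9 × 10⁻³ → stable
  90–175 m: −αΔT+βΔS = −(2 × 10⁻⁴)(-0.2)+(8.2 × 10⁻⁴)(+0.64) = 5.6 × 10⁻⁴ → stable
  175–235 m: −αΔT+βΔS = −(2 × 10⁻⁴)(+0.3)+(8.2 × 10⁻⁴)(+0.29) = 1.8 × 10⁻⁴ → stable
Every interval has Δρ > 0: the column is stably stratified throughout.

none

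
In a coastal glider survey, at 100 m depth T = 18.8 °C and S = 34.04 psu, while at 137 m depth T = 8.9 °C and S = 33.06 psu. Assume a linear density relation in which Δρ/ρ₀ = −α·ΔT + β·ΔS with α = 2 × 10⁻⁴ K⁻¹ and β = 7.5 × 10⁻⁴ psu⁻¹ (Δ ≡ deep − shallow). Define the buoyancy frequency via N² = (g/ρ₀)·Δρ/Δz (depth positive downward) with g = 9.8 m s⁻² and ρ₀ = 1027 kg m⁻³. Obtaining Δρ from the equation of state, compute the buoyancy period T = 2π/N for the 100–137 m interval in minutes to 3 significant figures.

5.77 min

ΔT = -9.9 K, ΔS = -0.98 psu (deep − shallow).
Δρ/ρ₀ = −αΔT + βΔS = 1.98 × 10⁻³ − 7.35 × 10⁻⁴ = 1.245 × 10⁻³, so Δρ ≈ 1.279 kg m⁻³.
N² = (g/ρ₀)·Δρ/Δz = g·(Δρ/ρ₀)/Δz = 9.8 × 1.245 × 10⁻³ / 37 = 3.2976 × 10⁻⁴ s⁻².
N = √(3.2976 × 10⁻⁴) = 0.018159 rad s⁻¹ → T = 2π/N = 346.01 s = 5.7668 min ≈ 5.77 min.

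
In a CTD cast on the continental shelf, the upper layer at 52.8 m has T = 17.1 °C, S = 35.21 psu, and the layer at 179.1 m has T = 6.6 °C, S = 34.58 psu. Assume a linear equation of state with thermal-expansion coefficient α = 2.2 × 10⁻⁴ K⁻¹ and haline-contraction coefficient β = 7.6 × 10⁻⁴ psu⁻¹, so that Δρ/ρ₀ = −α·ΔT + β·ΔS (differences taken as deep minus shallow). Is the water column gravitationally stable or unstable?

stable

ΔT = 6.6 − 17.1 = -10.5 K and ΔS = 34.58 − 35.21 = -0.63 psu (deep − shallow).
−αΔT = 2.31 × 10⁻³; βΔS = -4.788 × 10⁻⁴; sum Δρ/ρ₀ = 1.8312 × 10⁻³.
Δρ/ρ₀ > 0, so Δρ > 0: deeper water is denser → statically stable.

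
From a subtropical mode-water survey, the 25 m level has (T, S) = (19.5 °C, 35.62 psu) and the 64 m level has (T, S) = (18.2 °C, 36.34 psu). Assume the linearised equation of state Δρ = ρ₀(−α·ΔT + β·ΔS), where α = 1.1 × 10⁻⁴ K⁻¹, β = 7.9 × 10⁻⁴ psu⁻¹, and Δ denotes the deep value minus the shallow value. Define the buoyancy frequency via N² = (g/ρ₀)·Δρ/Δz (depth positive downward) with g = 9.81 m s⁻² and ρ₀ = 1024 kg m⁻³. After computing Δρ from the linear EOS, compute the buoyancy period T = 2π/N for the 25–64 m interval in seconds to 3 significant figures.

470 s

ΔT = -1.3 K, ΔS = +0.72 psu (deep − shallow).
Δρ/ρ₀ = −αΔT + βΔS = 1.43 × 10⁻⁴ + 5.688 × 10⁻⁴ = 7.118 × 10⁻⁴, so Δρ ≈ 0.7289 kg m⁻³.
N² = (g/ρ₀)·Δρ/Δz = g·(Δρ/ρ₀)/Δz = 9.81 × 7.118 × 10⁻⁴ / 39 = 1.7905 × 10⁻⁴ s⁻².
N = √(1.7905 × 10⁻⁴) = 0.013381 rad s⁻¹ → T = 2π/N = 469.56 s ≈ 470 s.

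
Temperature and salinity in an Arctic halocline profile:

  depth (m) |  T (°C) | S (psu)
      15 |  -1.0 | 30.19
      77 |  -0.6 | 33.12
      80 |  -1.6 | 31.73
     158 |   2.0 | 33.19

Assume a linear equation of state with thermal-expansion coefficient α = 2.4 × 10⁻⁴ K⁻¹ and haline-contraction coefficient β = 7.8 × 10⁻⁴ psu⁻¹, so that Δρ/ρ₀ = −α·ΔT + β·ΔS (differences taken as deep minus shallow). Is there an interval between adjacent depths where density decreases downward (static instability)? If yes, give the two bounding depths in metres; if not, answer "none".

77–80 m

Evaluate Δρ/ρ₀ = −αΔT + βΔS across each adjacent pair:
  15–77 m: −αΔT+βΔS = −(2.4 × 10⁻⁴)(+0.4)+(7.8 × 10⁻⁴)(+2.93) = 2.2 × 10⁻³ → stable
  77–80 m: −αΔT+βΔS = −(2.4 × 10⁻⁴)(-1.0)+(7.8 × 10⁻⁴)(-1.39) = -8.4 × 10⁻⁴ → UNSTABLE
  80–158 m: −αΔT+βΔS = −(2.4 × 10⁻⁴)(+3.6)+(7.8 × 10⁻⁴)(+1.46) = 2.7 × 10⁻⁴ → stable
The 77–80 m interval has Δρ < 0: lighter water underlies denser water.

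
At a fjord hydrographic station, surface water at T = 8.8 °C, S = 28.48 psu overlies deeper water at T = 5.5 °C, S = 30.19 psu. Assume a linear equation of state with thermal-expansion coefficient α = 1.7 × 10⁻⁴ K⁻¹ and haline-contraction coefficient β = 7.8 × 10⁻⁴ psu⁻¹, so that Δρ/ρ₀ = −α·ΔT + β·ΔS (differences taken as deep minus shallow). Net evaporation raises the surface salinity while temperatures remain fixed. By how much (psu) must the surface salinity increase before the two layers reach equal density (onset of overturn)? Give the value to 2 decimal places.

Neutral buoyancy requires −α(T_deep − T_surf) + β(S_deep − S_surf′) = 0.
S_surf′ = S_deep − (α/β)·ΔT = 30.19 − (1.7 × 10⁻⁴/7.8 × 10⁻⁴)·(-3.3) = 30.9092 psu.
Increase required: 30.9092 − 28.48 = 2.4292 psu.

2.43 psu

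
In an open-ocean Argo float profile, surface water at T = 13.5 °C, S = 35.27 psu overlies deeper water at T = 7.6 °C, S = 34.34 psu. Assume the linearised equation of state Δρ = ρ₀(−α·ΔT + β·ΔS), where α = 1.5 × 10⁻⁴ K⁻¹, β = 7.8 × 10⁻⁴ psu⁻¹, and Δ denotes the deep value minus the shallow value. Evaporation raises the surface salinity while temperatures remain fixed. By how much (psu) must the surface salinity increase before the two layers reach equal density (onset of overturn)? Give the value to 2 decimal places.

0.20 psu

Neutral buoyancy requires −α(T_deep − T_surf) + β(S_deep − S_surf′) = 0.
S_surf′ = S_deep − (α/β)·ΔT = 34.34 − (1.5 × 10⁻⁴/7.8 × 10⁻⁴)·(-5.9) = 35.4746 psu.
Increase required: 35.4746 − 35.27 = 0.2046 psu.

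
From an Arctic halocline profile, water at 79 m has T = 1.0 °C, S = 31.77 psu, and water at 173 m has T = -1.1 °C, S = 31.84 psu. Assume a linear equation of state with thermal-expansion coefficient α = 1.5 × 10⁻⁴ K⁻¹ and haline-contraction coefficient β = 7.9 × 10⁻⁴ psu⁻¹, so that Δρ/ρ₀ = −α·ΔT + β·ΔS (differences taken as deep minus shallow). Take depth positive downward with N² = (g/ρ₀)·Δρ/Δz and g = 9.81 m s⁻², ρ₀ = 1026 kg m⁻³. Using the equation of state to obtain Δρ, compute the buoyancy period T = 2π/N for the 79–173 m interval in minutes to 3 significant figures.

ΔT = -2.1 K, ΔS = +0.07 psu (deep − shallow).
Δρ/ρ₀ = −αΔT + βΔS = 3.15 × 10⁻⁴ + 5.53 × 10⁻⁵ = 3.703 × 10⁻⁴, so Δρ ≈ 0.3799 kg m⁻³.
N² = (g/ρ₀)·Δρ/Δz = g·(Δρ/ρ₀)/Δz = 9.81 × 3.703 × 10⁻⁴ / 94 = 3.8645 × 10⁻⁵ s⁻².
N = √(3.8645 × 10⁻⁵) = 6.2165 × 10⁻³ rad s⁻¹ → T = 2π/N = 1.0107 × 10³ s = 16.845 min ≈ 16.8 min.

16.8 min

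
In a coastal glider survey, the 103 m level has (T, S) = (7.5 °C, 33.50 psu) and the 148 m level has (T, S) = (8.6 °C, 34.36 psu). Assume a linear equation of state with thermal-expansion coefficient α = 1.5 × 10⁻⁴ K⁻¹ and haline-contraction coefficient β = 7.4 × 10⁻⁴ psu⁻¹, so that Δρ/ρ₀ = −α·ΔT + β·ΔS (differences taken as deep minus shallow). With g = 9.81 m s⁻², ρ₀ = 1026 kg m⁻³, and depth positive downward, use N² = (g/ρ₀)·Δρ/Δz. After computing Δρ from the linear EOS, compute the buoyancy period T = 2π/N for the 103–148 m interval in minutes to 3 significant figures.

ΔT = +1.1 K, ΔS = +0.86 psu (deep − shallow).
Δρ/ρ₀ = −αΔT + βΔS = -1.65 × 10⁻⁴ + 6.364 × 10⁻⁴ = 4.714 × 10⁻⁴, so Δρ ≈ 0.4837 kg m⁻³.
N² = (g/ρ₀)·Δρ/Δz = g·(Δρ/ρ₀)/Δz = 9.81 × 4.714 × 10⁻⁴ / 45 = 1.0277 × 10⁻⁴ s⁻².
N = √(1.0277 × 10⁻⁴) = 0.010138 rad s⁻¹ → T = 2π/N = 619.77 s = 10.329 min ≈ 10.3 min.

10.3 min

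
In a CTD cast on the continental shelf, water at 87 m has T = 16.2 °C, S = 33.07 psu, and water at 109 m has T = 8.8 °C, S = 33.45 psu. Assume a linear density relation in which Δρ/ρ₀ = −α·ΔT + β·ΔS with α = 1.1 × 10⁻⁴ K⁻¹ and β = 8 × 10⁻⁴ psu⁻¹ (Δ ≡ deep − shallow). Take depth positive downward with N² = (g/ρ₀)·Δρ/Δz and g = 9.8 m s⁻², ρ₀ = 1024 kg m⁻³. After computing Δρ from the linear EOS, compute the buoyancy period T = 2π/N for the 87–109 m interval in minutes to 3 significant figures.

ΔT = -7.4 K, ΔS = +0.38 psu (deep − shallow).
Δρ/ρ₀ = −αΔT + βΔS = 8.14 × 10⁻⁴ + 3.04 × 10⁻⁴ = 1.118 × 10⁻³, so Δρ ≈ 1.145 kg m⁻³.
N² = (g/ρ₀)·Δρ/Δz = g·(Δρ/ρ₀)/Δz = 9.8 × 1.118 × 10⁻³ / 22 = 4.9802 × 10⁻⁴ s⁻².
N = √(4.9802 × 10⁻⁴) = 0.022316 rad s⁻¹ → T = 2π/N = 281.56 s = 4.6927 min ≈ 4.69 min.

4.69 min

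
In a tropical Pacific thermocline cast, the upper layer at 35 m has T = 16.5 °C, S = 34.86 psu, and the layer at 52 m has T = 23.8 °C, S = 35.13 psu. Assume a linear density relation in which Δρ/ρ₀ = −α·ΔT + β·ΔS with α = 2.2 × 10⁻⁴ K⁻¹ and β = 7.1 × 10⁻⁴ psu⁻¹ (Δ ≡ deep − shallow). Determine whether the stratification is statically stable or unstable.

ΔT = 23.8 − 16.5 = +7.3 K and ΔS = 35.13 − 34.86 = +0.27 psu (deep − shallow).
−αΔT = -1.606 × 10⁻³; βΔS = 1.917 × 10⁻⁴; sum Δρ/ρ₀ = -1.4143 × 10⁻³.
Δρ/ρ₀ < 0, so Δρ < 0: deeper water is lighter → statically unstable; the column would overturn.

unstable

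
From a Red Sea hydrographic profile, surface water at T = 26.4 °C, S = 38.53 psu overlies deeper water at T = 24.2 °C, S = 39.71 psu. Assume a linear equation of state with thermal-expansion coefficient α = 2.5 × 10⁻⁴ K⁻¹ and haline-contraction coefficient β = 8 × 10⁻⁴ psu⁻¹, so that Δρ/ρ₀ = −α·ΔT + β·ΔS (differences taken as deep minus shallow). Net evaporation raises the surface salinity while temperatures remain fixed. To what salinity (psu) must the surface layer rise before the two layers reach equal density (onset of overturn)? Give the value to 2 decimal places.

40.40 psu

Neutral buoyancy requires −α(T_deep − T_surf) + β(S_deep − S_surf′) = 0.
S_surf′ = S_deep − (α/β)·ΔT = 39.71 − (2.5 × 10⁻⁴/8 × 10⁻⁴)·(-2.2) = 40.3975 psu.
Increase required: 40.3975 − 38.53 = 1.8675 psu.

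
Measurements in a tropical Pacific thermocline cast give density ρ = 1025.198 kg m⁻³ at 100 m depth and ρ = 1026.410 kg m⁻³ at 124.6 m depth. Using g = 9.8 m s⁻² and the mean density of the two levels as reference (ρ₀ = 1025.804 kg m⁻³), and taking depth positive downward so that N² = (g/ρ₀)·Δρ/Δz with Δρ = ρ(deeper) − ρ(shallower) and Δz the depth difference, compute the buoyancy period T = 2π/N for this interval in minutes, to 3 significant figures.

4.83 min

Δρ = 1026.410 − 1025.198 = 1.212 kg m⁻³ over Δz = 124.6 − 100 = 24.6 m.
N² = (9.8/1025.804) × (1.212/24.6) = 4.7068 × 10⁻⁴ s⁻².
N = √(4.7068 × 10⁻⁴) = 0.021695 rad s⁻¹, so T = 2π/N = 289.61 s = 4.8268 min ≈ 4.83 min.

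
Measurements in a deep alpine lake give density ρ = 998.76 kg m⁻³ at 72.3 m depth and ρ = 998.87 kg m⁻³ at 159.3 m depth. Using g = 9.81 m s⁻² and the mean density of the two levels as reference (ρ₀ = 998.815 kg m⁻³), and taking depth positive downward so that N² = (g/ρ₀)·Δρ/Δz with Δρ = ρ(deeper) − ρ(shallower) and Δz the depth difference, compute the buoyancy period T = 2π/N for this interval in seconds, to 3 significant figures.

1.78 × 10³ s

Δρ = 998.87 − 998.76 = 0.11 kg m⁻³ over Δz = 159.3 − 72.3 = 87 m.
N² = (9.81/998.815) × (0.11/87) = 1.2418 × 10⁻⁵ s⁻².
N = √(1.2418 × 10⁻⁵) = 3.5239 × 10⁻³ rad s⁻¹, so T = 2π/N = 1.7830 × 10³ s ≈ 1.78 × 10³ s.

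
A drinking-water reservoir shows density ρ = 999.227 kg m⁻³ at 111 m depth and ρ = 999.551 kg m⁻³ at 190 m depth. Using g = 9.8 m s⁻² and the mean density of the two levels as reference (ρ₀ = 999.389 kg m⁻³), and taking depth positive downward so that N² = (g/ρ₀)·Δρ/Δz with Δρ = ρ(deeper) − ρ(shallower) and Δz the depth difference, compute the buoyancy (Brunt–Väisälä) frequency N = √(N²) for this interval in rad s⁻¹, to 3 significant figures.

6.34 × 10⁻³ rad s⁻¹

Δρ = 999.551 − 999.227 = 0.324 kg m⁻³ over Δz = 190 − 111 = 79 m.
N² = (9.8/999.389) × (0.324/79) = 4.0217 × 10⁻⁵ s⁻².
N = √(4.0217 × 10⁻⁵) = 6.3417 × 10⁻³ rad s⁻¹ ≈ 6.34 × 10⁻³ rad s⁻¹.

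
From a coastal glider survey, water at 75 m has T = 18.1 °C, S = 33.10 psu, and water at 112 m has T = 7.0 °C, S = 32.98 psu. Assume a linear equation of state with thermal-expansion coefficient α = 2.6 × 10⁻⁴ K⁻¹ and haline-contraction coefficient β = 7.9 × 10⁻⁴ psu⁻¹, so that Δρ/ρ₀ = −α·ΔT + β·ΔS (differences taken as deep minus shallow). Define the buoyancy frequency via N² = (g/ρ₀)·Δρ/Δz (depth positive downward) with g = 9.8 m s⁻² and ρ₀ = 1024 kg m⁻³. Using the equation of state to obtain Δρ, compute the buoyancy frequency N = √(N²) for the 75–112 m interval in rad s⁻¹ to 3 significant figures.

ΔT = -11.1 K, ΔS = -0.12 psu (deep − shallow).
Δρ/ρ₀ = −αΔT + βΔS = 2.886 × 10⁻³ − 9.48 × 10⁻⁵ = 2.7912 × 10⁻³, so Δρ ≈ 2.858 kg m⁻³.
N² = (g/ρ₀)·Δρ/Δz = g·(Δρ/ρ₀)/Δz = 9.8 × 2.7912 × 10⁻³ / 37 = 7.3929 × 10⁻⁴ s⁻².
N = √(7.3929 × 10⁻⁴) = 0.027190 rad s⁻¹ ≈ 0.0272 rad s⁻¹.

0.0272 rad s⁻¹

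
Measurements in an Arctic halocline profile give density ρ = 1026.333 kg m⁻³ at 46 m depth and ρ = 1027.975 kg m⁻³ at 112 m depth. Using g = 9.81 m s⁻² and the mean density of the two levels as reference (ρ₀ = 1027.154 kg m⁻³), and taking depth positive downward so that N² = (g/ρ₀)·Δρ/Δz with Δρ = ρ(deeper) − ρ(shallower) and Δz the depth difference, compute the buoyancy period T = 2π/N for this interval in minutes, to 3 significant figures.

Δρ = 1027.975 − 1026.333 = 1.642 kg m⁻³ over Δz = 112 − 46 = 66 m.
N² = (9.81/1027.154) × (1.642/66) = 2.3761 × 10⁻⁴ s⁻².
N = √(2.3761 × 10⁻⁴) = 0.015415 rad s⁻¹, so T = 2π/N = 407.60 s = 6.7933 min ≈ 6.79 min.

6.79 min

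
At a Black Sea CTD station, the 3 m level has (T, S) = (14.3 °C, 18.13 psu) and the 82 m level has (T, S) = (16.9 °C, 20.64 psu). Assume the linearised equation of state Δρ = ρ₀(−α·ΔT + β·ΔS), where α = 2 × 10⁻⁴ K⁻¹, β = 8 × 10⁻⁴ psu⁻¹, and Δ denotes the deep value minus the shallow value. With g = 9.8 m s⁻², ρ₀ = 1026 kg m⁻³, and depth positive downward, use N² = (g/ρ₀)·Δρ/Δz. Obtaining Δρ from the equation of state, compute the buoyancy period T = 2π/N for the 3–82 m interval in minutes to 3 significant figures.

7.71 min

ΔT = +2.6 K, ΔS = +2.51 psu (deep − shallow).
Δρ/ρ₀ = −αΔT + βΔS = -5.20 × 10⁻⁴ + 2.008 × 10⁻³ = 1.488 × 10⁻³, so Δρ ≈ 1.527 kg m⁻³.
N² = (g/ρ₀)·Δρ/Δz = g·(Δρ/ρ₀)/Δz = 9.8 × 1.488 × 10⁻³ / 79 = 1.8459 × 10⁻⁴ s⁻².
N = √(1.8459 × 10⁻⁴) = 0.013586 rad s⁻¹ → T = 2π/N = 462.47 s = 7.7078 min ≈ 7.71 min.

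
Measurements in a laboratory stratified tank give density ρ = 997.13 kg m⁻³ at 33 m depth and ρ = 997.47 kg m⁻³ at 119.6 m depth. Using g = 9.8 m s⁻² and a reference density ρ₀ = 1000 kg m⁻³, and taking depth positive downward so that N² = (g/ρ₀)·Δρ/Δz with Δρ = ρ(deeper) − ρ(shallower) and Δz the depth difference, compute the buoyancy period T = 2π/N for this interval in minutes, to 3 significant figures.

Δρ = 997.47 − 997.13 = 0.34 kg m⁻³ over Δz = 119.6 − 33 = 86.6 m.
N² = (9.8/1000) × (0.34/86.6) = 3.8476 × 10⁻⁵ s⁻².
N = √(3.8476 × 10⁻⁵) = 6.2029 × 10⁻³ rad s⁻¹, so T = 2π/N = 1.0129 × 10³ s = 16.882 min ≈ 16.9 min.

16.9 min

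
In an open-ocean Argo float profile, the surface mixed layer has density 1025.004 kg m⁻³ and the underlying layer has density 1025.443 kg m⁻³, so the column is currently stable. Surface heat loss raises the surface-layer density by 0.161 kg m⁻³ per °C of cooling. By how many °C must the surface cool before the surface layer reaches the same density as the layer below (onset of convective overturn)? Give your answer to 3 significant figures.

Density deficit of the surface layer: 1025.443 − 1025.004 = 0.439 kg m⁻³.
Required change = 0.439 / 0.161 = 2.73 °C.

2.73 °C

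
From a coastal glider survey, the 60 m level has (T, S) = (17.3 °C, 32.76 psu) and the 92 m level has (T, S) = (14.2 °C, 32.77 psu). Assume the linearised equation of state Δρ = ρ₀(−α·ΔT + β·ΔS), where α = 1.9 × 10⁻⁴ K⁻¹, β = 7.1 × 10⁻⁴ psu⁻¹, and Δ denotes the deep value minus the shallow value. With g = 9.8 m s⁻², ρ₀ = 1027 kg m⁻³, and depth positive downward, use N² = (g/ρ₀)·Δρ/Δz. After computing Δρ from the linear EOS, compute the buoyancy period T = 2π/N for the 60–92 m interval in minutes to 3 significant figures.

ΔT = -3.1 K, ΔS = +0.01 psu (deep − shallow).
Δρ/ρ₀ = −αΔT + βΔS = 5.89 × 10⁻⁴ + 7.10 × 10⁻⁶ = 5.961 × 10⁻⁴, so Δρ ≈ 0.6122 kg m⁻³.
N² = (g/ρ₀)·Δρ/Δz = g·(Δρ/ρ₀)/Δz = 9.8 × 5.961 × 10⁻⁴ / 32 = 1.8256 × 10⁻⁴ s⁻².
N = √(1.8256 × 10⁻⁴) = 0.013511 rad s⁻¹ → T = 2π/N = 465.04 s = 7.7507 min ≈ 7.75 min.

7.75 min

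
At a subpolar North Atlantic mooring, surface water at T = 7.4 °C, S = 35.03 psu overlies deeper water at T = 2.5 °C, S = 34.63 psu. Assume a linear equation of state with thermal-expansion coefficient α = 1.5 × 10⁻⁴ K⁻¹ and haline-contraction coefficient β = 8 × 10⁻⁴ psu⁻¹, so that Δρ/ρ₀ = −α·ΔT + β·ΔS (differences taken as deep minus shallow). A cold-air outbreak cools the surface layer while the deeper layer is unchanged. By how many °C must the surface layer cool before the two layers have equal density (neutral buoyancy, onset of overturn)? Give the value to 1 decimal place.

Neutral buoyancy requires Δρ = 0, i.e. −α(T_deep − T_surf′) + β(S_deep − S_surf) = 0.
T_surf′ = T_deep − (β/α)·ΔS = 2.5 − (8 × 10⁻⁴/1.5 × 10⁻⁴)·(-0.40) = 4.633 °C.
Cooling required: 7.4 − (4.633) = 2.767 °C.

2.8 °C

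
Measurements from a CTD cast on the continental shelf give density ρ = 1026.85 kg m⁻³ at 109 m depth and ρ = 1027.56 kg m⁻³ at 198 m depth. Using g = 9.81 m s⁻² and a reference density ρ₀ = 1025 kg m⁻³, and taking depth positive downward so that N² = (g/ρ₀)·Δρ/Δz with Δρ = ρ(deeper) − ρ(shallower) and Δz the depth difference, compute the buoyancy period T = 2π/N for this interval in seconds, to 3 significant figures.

719 s

Δρ = 1027.56 − 1026.85 = 0.71 kg m⁻³ over Δz = 198 − 109 = 89 m.
N² = (9.81/1025) × (0.71/89) = 7.6351 × 10⁻⁵ s⁻².
N = √(7.6351 × 10⁻⁵) = 8.7379 × 10⁻³ rad s⁻¹, so T = 2π/N = 719.07 s ≈ 719 s.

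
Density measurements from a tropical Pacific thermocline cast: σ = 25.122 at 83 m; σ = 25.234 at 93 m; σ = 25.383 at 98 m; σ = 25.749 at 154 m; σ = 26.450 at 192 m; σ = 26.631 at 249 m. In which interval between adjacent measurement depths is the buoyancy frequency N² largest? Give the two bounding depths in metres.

93–98 m

Compute the density gradient over each adjacent pair:
  83–93 m: Δρ/Δz = 0.112/10 = 0.011 kg m⁻⁴
  93–98 m: Δρ/Δz = 0.149/5 = 0.030 kg m⁻⁴
  98–154 m: Δρ/Δz = 0.366/56 = 6.5 × 10⁻³ kg m⁻⁴
  154–192 m: Δρ/Δz = 0.701/38 = 0.018 kg m⁻⁴
  192–249 m: Δρ/Δz = 0.181/57 = 3.2 × 10⁻³ kg m⁻⁴
The largest gradient is in the 93–98 m interval — the pycnocline.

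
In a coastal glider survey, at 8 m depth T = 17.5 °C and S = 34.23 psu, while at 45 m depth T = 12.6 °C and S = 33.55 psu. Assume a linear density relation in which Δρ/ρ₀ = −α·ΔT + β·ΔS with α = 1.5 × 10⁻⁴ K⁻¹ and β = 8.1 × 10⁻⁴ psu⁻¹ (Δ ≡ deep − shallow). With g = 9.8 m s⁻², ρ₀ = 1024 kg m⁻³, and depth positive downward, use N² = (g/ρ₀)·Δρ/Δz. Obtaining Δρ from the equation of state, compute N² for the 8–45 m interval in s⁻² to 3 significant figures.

4.88 × 10⁻⁵ s⁻²

ΔT = -4.9 K, ΔS = -0.68 psu (deep − shallow).
Δρ/ρ₀ = −αΔT + βΔS = 7.35 × 10⁻⁴ − 5.508 × 10⁻⁴ = 1.842 × 10⁻⁴, so Δρ ≈ 0.1886 kg m⁻³.
N² = (g/ρ₀)·Δρ/Δz = g·(Δρ/ρ₀)/Δz = 9.8 × 1.842 × 10⁻⁴ / 37 = 4.8788 × 10⁻⁵ s⁻² ≈ 4.88 × 10⁻⁵ s⁻².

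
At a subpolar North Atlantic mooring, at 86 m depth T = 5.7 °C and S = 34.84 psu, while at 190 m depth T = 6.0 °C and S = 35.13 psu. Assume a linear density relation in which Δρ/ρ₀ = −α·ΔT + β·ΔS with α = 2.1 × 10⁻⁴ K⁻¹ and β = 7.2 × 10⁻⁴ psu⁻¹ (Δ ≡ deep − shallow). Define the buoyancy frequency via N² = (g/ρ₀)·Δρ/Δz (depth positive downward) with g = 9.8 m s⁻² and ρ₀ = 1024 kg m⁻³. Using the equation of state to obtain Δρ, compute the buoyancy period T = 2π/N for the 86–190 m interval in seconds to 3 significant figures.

ΔT = +0.3 K, ΔS = +0.29 psu (deep − shallow).
Δρ/ρ₀ = −αΔT + βΔS = -6.30 × 10⁻⁵ + 2.088 × 10⁻⁴ = 1.458 × 10⁻⁴, so Δρ ≈ 0.1493 kg m⁻³.
N² = (g/ρ₀)·Δρ/Δz = g·(Δρ/ρ₀)/Δz = 9.8 × 1.458 × 10⁻⁴ / 104 = 1.3739 × 10⁻⁵ s⁻².
N = √(1.3739 × 10⁻⁵) = 3.7066 × 10⁻³ rad s⁻¹ → T = 2π/N = 1.6951 × 10³ s ≈ 1.70 × 10³ s.

1.70 × 10³ s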